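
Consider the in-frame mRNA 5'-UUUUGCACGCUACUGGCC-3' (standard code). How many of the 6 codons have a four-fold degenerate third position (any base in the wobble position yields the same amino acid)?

4

Codon 1 UUU (Phe): third position 2-fold.
Codon 2 UGC (Cys): third position 2-fold.
Codon 3 ACG (Thr): third position 4-fold.
Codon 4 CUA (Leu): third position 4-fold.
Codon 5 CUG (Leu): third position 4-fold.
Codon 6 GCC (Ala): third position 4-fold.
Four-fold degenerate third positions: 4.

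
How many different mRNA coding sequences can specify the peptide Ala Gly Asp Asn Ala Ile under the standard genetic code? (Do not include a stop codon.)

Ala: 4 codons.
Gly: 4 codons.
Asp: 2 codons.
Asn: 2 codons.
Ala: 4 codons.
Ile: 3 codons.
4 × 4 × 2 × 2 × 4 × 3 = 768.

768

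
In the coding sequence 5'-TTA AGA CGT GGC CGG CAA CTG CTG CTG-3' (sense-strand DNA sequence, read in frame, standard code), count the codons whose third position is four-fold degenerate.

Codon 1 TTA (Leu): third position 2-fold.
Codon 2 AGA (Arg): third position 2-fold.
Codon 3 CGT (Arg): third position 4-fold.
Codon 4 GGC (Gly): third position 4-fold.
Codon 5 CGG (Arg): third position 4-fold.
Codon 6 CAA (Gln): third position 2-fold.
Codon 7 CTG (Leu): third position 4-fold.
Codon 8 CTG (Leu): third position 4-fold.
Codon 9 CTG (Leu): third position 4-fold.
Four-fold degenerate third positions: 6.

6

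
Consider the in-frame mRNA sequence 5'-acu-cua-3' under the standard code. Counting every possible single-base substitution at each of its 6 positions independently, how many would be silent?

Codon 1 (ACU, Thr): 3 synonymous substitutions.
Codon 2 (CUA, Leu): 4 synonymous substitutions.
Total: 3 + 4 = 7.

7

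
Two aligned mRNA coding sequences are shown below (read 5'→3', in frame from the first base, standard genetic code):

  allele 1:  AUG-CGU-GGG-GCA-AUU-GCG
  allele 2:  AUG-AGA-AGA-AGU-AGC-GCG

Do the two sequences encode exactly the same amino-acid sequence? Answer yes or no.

no

Codon 1: AUG Met / AUG Met — identical.
Codon 2: CGU Arg / AGA Arg — synonymous.
Codon 3: GGG Gly / AGA Arg — nonsynonymous.
Codon 4: GCA Ala / AGU Ser — nonsynonymous.
Codon 5: AUU Ile / AGC Ser — nonsynonymous.
Codon 6: GCG Ala / GCG Ala — identical.
Nonsynonymous differences: 3 → different protein.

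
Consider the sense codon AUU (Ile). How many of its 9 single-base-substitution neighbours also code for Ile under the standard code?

Position 1: none → 0 synonymous.
Position 2: none → 0 synonymous.
Position 3: AUC, AUA → 2 synonymous.
Total: 0 + 0 + 2 = 2.

2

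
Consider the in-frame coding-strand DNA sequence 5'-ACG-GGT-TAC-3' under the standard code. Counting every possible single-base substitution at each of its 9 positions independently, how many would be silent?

7

Codon 1 (ACG, Thr): 3 synonymous substitutions.
Codon 2 (GGT, Gly): 3 synonymous substitutions.
Codon 3 (TAC, Tyr): 1 synonymous substitution.
Total: 3 + 3 + 1 = 7.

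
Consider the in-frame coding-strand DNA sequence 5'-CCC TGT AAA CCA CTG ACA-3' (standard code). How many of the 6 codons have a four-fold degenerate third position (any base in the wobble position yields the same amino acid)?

Codon 1 CCC (Pro): third position 4-fold.
Codon 2 TGT (Cys): third position 2-fold.
Codon 3 AAA (Lys): third position 2-fold.
Codon 4 CCA (Pro): third position 4-fold.
Codon 5 CTG (Leu): third position 4-fold.
Codon 6 ACA (Thr): third position 4-fold.
Four-fold degenerate third positions: 4.

4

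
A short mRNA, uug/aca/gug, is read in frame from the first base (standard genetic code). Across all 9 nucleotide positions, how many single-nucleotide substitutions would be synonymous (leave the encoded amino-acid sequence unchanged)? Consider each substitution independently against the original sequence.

Codon 1 (UUG, Leu): 2 synonymous substitutions.
Codon 2 (ACA, Thr): 3 synonymous substitutions.
Codon 3 (GUG, Val): 3 synonymous substitutions.
Total: 2 + 3 + 3 = 8.

8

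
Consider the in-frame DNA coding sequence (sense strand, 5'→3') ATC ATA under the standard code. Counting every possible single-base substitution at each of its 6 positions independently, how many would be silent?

Codon 1 (ATC, Ile): 2 synonymous substitutions.
Codon 2 (ATA, Ile): 2 synonymous substitutions.
Total: 2 + 2 = 4.

4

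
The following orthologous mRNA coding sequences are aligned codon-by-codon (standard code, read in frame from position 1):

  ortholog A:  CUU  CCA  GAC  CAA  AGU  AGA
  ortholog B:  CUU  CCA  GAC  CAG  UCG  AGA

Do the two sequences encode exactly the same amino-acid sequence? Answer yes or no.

Codon 1: CUU Leu / CUU Leu — identical.
Codon 2: CCA Pro / CCA Pro — identical.
Codon 3: GAC Asp / GAC Asp — identical.
Codon 4: CAA Gln / CAG Gln — synonymous.
Codon 5: AGU Ser / UCG Ser — synonymous.
Codon 6: AGA Arg / AGA Arg — identical.
Nonsynonymous differences: 0 → same protein.

yes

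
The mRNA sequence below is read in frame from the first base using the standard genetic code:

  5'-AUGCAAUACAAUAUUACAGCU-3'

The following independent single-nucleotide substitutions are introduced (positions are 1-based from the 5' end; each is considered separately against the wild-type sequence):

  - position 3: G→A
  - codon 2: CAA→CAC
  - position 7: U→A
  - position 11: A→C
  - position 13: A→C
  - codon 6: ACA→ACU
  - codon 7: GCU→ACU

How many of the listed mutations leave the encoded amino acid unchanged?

Codon 1: AUG (Met) → AUA (Ile) — missense.
Codon 2: CAA (Gln) → CAC (His) — missense.
Codon 3: UAC (Tyr) → AAC (Asn) — missense.
Codon 4: AAU (Asn) → ACU (Thr) — missense.
Codon 5: AUU (Ile) → CUU (Leu) — missense.
Codon 6: ACA (Thr) → ACU (Thr) — synonymous.
Codon 7: GCU (Ala) → ACU (Thr) — missense.
Synonymous: 1 of 7.

1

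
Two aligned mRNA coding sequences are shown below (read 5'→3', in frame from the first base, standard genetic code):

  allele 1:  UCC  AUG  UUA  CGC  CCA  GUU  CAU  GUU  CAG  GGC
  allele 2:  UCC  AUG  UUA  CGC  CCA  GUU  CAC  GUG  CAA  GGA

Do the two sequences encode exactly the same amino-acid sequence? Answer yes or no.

Codon 1: UCC Ser / UCC Ser — identical.
Codon 2: AUG Met / AUG Met — identical.
Codon 3: UUA Leu / UUA Leu — identical.
Codon 4: CGC Arg / CGC Arg — identical.
Codon 5: CCA Pro / CCA Pro — identical.
Codon 6: GUU Val / GUU Val — identical.
Codon 7: CAU His / CAC His — synonymous.
Codon 8: GUU Val / GUG Val — synonymous.
Codon 9: CAG Gln / CAA Gln — synonymous.
Codon 10: GGC Gly / GGA Gly — synonymous.
Nonsynonymous differences: 0 → same protein.

yes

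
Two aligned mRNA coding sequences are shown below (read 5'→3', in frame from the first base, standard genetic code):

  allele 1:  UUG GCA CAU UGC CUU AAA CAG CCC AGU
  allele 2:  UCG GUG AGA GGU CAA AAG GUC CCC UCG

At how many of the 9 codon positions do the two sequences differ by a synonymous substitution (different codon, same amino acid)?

2

Codon 1: UUG Leu / UCG Ser — nonsynonymous.
Codon 2: GCA Ala / GUG Val — nonsynonymous.
Codon 3: CAU His / AGA Arg — nonsynonymous.
Codon 4: UGC Cys / GGU Gly — nonsynonymous.
Codon 5: CUU Leu / CAA Gln — nonsynonymous.
Codon 6: AAA Lys / AAG Lys — synonymous.
Codon 7: CAG Gln / GUC Val — nonsynonymous.
Codon 8: CCC Pro / CCC Pro — identical.
Codon 9: AGU Ser / UCG Ser — synonymous.
Synonymous differences: 2.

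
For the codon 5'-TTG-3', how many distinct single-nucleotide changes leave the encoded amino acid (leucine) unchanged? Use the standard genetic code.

Position 1: CTG → 1 synonymous.
Position 2: none → 0 synonymous.
Position 3: TTA → 1 synonymous.
Total: 1 + 0 + 1 = 2.

2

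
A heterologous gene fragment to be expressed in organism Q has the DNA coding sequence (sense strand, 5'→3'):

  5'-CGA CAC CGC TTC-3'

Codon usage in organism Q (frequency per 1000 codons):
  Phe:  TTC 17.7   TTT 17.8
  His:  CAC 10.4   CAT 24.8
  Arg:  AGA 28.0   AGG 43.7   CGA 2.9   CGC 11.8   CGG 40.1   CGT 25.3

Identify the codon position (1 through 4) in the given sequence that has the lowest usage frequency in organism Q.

Codon 1 CGA (Arg): 2.9 per 1000.
Codon 2 CAC (His): 10.4 per 1000.
Codon 3 CGC (Arg): 11.8 per 1000.
Codon 4 TTC (Phe): 17.7 per 1000.
Lowest frequency is 2.9 at codon 1.

1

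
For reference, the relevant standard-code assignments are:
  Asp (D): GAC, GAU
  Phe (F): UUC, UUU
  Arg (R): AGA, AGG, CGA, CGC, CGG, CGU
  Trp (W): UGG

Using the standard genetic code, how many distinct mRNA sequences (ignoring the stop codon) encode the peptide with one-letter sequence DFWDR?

Asp: 2 codons.
Phe: 2 codons.
Trp: 1 codon.
Asp: 2 codons.
Arg: 6 codons.
2 × 2 × 1 × 2 × 6 = 48.

48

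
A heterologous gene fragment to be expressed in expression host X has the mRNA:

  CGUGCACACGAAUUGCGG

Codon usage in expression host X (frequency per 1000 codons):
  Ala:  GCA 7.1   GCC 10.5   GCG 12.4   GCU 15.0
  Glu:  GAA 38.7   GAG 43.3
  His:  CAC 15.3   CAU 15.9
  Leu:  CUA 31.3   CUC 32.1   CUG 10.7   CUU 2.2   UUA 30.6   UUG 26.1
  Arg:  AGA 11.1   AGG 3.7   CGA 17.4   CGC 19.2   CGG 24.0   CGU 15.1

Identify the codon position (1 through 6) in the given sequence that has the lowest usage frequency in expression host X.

2

Codon 1 CGU (Arg): 15.1 per 1000.
Codon 2 GCA (Ala): 7.1 per 1000.
Codon 3 CAC (His): 15.3 per 1000.
Codon 4 GAA (Glu): 38.7 per 1000.
Codon 5 UUG (Leu): 26.1 per 1000.
Codon 6 CGG (Arg): 24.0 per 1000.
Lowest frequency is 7.1 at codon 2.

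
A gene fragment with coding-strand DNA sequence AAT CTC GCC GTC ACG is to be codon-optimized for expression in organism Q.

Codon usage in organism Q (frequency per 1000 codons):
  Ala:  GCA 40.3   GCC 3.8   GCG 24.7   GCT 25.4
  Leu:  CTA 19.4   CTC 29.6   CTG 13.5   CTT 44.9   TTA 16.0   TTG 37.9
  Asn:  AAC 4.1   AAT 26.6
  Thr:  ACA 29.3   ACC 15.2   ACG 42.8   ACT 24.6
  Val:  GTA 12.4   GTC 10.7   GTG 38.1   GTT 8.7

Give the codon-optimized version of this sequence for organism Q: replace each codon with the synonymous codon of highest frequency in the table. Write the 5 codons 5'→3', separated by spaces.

AAT CTT GCA GTG ACG

Codon 1 (Asn): best is AAT at 26.6.
Codon 2 (Leu): best is CTT at 44.9.
Codon 3 (Ala): best is GCA at 40.3.
Codon 4 (Val): best is GTG at 38.1.
Codon 5 (Thr): best is ACG at 42.8.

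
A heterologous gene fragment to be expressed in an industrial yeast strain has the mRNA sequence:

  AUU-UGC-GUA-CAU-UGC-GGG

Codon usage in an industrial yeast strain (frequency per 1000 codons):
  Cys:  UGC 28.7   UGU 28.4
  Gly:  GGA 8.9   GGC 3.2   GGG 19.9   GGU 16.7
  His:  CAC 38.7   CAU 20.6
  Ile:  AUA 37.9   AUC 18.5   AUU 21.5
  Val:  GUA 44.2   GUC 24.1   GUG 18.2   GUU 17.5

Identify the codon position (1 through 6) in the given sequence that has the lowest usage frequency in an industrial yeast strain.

Codon 1 AUU (Ile): 21.5 per 1000.
Codon 2 UGC (Cys): 28.7 per 1000.
Codon 3 GUA (Val): 44.2 per 1000.
Codon 4 CAU (His): 20.6 per 1000.
Codon 5 UGC (Cys): 28.7 per 1000.
Codon 6 GGG (Gly): 19.9 per 1000.
Lowest frequency is 19.9 at codon 6.

6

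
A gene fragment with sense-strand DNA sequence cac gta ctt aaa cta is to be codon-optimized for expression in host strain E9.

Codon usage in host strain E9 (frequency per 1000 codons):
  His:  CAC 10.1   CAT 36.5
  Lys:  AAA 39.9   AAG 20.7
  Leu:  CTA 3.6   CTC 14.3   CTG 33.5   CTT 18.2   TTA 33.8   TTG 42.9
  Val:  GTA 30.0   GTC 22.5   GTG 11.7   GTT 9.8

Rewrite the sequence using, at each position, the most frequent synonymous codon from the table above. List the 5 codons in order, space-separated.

Codon 1 (His): best is CAT at 36.5.
Codon 2 (Val): best is GTA at 30.0.
Codon 3 (Leu): best is TTG at 42.9.
Codon 4 (Lys): best is AAA at 39.9.
Codon 5 (Leu): best is TTG at 42.9.

CAT GTA TTG AAA TTG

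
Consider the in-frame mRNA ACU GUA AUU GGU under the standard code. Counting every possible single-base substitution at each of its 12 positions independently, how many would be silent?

11

Codon 1 (ACU, Thr): 3 synonymous substitutions.
Codon 2 (GUA, Val): 3 synonymous substitutions.
Codon 3 (AUU, Ile): 2 synonymous substitutions.
Codon 4 (GGU, Gly): 3 synonymous substitutions.
Total: 3 + 3 + 2 + 3 = 11.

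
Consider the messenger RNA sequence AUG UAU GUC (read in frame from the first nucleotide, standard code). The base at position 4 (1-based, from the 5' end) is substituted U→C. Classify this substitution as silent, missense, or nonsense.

Position 4 falls in codon 2: UAU → Tyr.
After the substitution the codon is CAU → His.
Tyr ≠ His, so this is a missense mutation.

missense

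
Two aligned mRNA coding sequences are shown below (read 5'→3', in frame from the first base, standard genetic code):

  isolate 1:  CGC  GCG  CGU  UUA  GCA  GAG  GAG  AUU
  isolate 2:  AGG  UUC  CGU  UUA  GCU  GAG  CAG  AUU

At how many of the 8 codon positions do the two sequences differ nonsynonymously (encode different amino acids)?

2

Codon 1: CGC Arg / AGG Arg — synonymous.
Codon 2: GCG Ala / UUC Phe — nonsynonymous.
Codon 3: CGU Arg / CGU Arg — identical.
Codon 4: UUA Leu / UUA Leu — identical.
Codon 5: GCA Ala / GCU Ala — synonymous.
Codon 6: GAG Glu / GAG Glu — identical.
Codon 7: GAG Glu / CAG Gln — nonsynonymous.
Codon 8: AUU Ile / AUU Ile — identical.
Nonsynonymous differences: 2.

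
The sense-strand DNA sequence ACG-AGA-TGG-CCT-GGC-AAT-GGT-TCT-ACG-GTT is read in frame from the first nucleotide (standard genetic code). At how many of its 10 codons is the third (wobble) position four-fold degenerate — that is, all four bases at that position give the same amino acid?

Codon 1 ACG (Thr): third position 4-fold.
Codon 2 AGA (Arg): third position 2-fold.
Codon 3 TGG (Trp): third position 1-fold.
Codon 4 CCT (Pro): third position 4-fold.
Codon 5 GGC (Gly): third position 4-fold.
Codon 6 AAT (Asn): third position 2-fold.
Codon 7 GGT (Gly): third position 4-fold.
Codon 8 TCT (Ser): third position 4-fold.
Codon 9 ACG (Thr): third position 4-fold.
Codon 10 GTT (Val): third position 4-fold.
Four-fold degenerate third positions: 7.

7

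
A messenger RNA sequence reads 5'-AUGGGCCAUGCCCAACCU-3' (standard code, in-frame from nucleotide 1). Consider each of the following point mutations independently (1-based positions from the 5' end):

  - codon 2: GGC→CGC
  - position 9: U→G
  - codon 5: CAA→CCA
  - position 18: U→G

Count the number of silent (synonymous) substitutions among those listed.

1

Codon 2: GGC (Gly) → CGC (Arg) — missense.
Codon 3: CAU (His) → CAG (Gln) — missense.
Codon 5: CAA (Gln) → CCA (Pro) — missense.
Codon 6: CCU (Pro) → CCG (Pro) — synonymous.
Synonymous: 1 of 4.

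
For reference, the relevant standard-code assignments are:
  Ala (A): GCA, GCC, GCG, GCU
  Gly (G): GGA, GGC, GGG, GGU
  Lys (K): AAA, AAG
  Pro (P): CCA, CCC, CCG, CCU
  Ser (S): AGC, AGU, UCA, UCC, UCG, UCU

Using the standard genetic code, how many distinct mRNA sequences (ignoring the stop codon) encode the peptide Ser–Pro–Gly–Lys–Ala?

768

Ser: 6 codons.
Pro: 4 codons.
Gly: 4 codons.
Lys: 2 codons.
Ala: 4 codons.
6 × 4 × 4 × 2 × 4 = 768.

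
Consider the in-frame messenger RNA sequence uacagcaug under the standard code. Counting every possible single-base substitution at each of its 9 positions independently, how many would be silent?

Codon 1 (UAC, Tyr): 1 synonymous substitution.
Codon 2 (AGC, Ser): 1 synonymous substitution.
Codon 3 (AUG, Met): 0 synonymous substitutions.
Total: 1 + 1 + 0 = 2.

2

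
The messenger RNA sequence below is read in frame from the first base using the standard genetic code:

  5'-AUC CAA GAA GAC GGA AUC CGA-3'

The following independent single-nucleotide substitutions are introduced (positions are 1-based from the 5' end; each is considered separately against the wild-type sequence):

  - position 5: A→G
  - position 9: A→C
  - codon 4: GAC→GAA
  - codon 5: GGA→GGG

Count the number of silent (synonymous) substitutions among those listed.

1

Codon 2: CAA (Gln) → CGA (Arg) — missense.
Codon 3: GAA (Glu) → GAC (Asp) — missense.
Codon 4: GAC (Asp) → GAA (Glu) — missense.
Codon 5: GGA (Gly) → GGG (Gly) — synonymous.
Synonymous: 1 of 4.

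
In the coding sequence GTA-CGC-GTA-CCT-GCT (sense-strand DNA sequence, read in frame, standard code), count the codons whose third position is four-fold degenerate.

Codon 1 GTA (Val): third position 4-fold.
Codon 2 CGC (Arg): third position 4-fold.
Codon 3 GTA (Val): third position 4-fold.
Codon 4 CCT (Pro): third position 4-fold.
Codon 5 GCT (Ala): third position 4-fold.
Four-fold degenerate third positions: 5.

5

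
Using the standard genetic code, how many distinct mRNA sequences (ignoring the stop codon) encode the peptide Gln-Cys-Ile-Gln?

24

Gln: 2 codons.
Cys: 2 codons.
Ile: 3 codons.
Gln: 2 codons.
2 × 2 × 3 × 2 = 24.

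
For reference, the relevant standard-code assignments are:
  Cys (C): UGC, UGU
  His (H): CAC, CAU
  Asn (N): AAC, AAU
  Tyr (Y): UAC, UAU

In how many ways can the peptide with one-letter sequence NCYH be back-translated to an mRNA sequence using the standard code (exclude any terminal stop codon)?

Asn: 2 codons.
Cys: 2 codons.
Tyr: 2 codons.
His: 2 codons.
2 × 2 × 2 × 2 = 16.

16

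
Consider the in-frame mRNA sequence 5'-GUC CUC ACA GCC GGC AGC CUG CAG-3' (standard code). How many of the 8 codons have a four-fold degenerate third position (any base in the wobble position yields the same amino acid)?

6

Codon 1 GUC (Val): third position 4-fold.
Codon 2 CUC (Leu): third position 4-fold.
Codon 3 ACA (Thr): third position 4-fold.
Codon 4 GCC (Ala): third position 4-fold.
Codon 5 GGC (Gly): third position 4-fold.
Codon 6 AGC (Ser): third position 2-fold.
Codon 7 CUG (Leu): third position 4-fold.
Codon 8 CAG (Gln): third position 2-fold.
Four-fold degenerate third positions: 6.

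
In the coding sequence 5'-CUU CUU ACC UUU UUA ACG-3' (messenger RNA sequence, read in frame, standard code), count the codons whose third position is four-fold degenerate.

4

Codon 1 CUU (Leu): third position 4-fold.
Codon 2 CUU (Leu): third position 4-fold.
Codon 3 ACC (Thr): third position 4-fold.
Codon 4 UUU (Phe): third position 2-fold.
Codon 5 UUA (Leu): third position 2-fold.
Codon 6 ACG (Thr): third position 4-fold.
Four-fold degenerate third positions: 4.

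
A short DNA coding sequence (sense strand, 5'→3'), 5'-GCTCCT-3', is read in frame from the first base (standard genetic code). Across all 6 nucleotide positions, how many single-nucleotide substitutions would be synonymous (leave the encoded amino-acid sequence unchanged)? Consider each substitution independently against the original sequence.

6

Codon 1 (GCT, Ala): 3 synonymous substitutions.
Codon 2 (CCT, Pro): 3 synonymous substitutions.
Total: 3 + 3 = 6.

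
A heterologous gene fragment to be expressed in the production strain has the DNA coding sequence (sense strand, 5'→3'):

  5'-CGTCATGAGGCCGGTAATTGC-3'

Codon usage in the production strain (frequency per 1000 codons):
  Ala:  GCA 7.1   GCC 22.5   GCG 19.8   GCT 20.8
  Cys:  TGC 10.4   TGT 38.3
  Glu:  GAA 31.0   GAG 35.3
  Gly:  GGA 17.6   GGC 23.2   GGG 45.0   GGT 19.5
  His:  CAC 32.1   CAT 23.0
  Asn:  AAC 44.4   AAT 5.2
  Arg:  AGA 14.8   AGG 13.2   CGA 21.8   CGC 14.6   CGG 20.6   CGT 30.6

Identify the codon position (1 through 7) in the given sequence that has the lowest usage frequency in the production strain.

6

Codon 1 CGT (Arg): 30.6 per 1000.
Codon 2 CAT (His): 23.0 per 1000.
Codon 3 GAG (Glu): 35.3 per 1000.
Codon 4 GCC (Ala): 22.5 per 1000.
Codon 5 GGT (Gly): 19.5 per 1000.
Codon 6 AAT (Asn): 5.2 per 1000.
Codon 7 TGC (Cys): 10.4 per 1000.
Lowest frequency is 5.2 at codon 6.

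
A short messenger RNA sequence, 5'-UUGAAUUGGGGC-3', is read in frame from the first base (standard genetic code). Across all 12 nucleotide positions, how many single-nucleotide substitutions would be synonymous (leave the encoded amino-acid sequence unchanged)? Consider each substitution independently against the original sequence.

6

Codon 1 (UUG, Leu): 2 synonymous substitutions.
Codon 2 (AAU, Asn): 1 synonymous substitution.
Codon 3 (UGG, Trp): 0 synonymous substitutions.
Codon 4 (GGC, Gly): 3 synonymous substitutions.
Total: 2 + 1 + 0 + 3 = 6.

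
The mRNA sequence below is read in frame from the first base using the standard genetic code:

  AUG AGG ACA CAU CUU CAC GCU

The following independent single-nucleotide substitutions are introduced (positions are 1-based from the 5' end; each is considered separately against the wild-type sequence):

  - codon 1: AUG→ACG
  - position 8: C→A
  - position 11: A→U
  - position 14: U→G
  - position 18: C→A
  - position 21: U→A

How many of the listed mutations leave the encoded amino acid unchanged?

Codon 1: AUG (Met) → ACG (Thr) — missense.
Codon 3: ACA (Thr) → AAA (Lys) — missense.
Codon 4: CAU (His) → CUU (Leu) — missense.
Codon 5: CUU (Leu) → CGU (Arg) — missense.
Codon 6: CAC (His) → CAA (Gln) — missense.
Codon 7: GCU (Ala) → GCA (Ala) — synonymous.
Synonymous: 1 of 6.

1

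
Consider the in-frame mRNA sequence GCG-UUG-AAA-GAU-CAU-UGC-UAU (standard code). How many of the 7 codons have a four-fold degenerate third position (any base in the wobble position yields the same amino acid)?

Codon 1 GCG (Ala): third position 4-fold.
Codon 2 UUG (Leu): third position 2-fold.
Codon 3 AAA (Lys): third position 2-fold.
Codon 4 GAU (Asp): third position 2-fold.
Codon 5 CAU (His): third position 2-fold.
Codon 6 UGC (Cys): third position 2-fold.
Codon 7 UAU (Tyr): third position 2-fold.
Four-fold degenerate third positions: 1.

1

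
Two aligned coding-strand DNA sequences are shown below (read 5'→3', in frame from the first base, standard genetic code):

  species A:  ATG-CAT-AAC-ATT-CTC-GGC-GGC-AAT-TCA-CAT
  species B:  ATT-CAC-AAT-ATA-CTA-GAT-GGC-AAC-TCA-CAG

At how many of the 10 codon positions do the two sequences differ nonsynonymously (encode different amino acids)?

Codon 1: ATG Met / ATT Ile — nonsynonymous.
Codon 2: CAT His / CAC His — synonymous.
Codon 3: AAC Asn / AAT Asn — synonymous.
Codon 4: ATT Ile / ATA Ile — synonymous.
Codon 5: CTC Leu / CTA Leu — synonymous.
Codon 6: GGC Gly / GAT Asp — nonsynonymous.
Codon 7: GGC Gly / GGC Gly — identical.
Codon 8: AAT Asn / AAC Asn — synonymous.
Codon 9: TCA Ser / TCA Ser — identical.
Codon 10: CAT His / CAG Gln — nonsynonymous.
Nonsynonymous differences: 3.

3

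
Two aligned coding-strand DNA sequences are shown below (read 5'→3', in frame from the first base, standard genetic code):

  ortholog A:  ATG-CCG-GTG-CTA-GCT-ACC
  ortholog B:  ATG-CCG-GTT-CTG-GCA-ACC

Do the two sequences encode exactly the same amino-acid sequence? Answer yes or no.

Codon 1: ATG Met / ATG Met — identical.
Codon 2: CCG Pro / CCG Pro — identical.
Codon 3: GTG Val / GTT Val — synonymous.
Codon 4: CTA Leu / CTG Leu — synonymous.
Codon 5: GCT Ala / GCA Ala — synonymous.
Codon 6: ACC Thr / ACC Thr — identical.
Nonsynonymous differences: 0 → same protein.

yes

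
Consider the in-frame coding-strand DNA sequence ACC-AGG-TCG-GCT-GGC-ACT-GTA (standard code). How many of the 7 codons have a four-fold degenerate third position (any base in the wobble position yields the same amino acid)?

Codon 1 ACC (Thr): third position 4-fold.
Codon 2 AGG (Arg): third position 2-fold.
Codon 3 TCG (Ser): third position 4-fold.
Codon 4 GCT (Ala): third position 4-fold.
Codon 5 GGC (Gly): third position 4-fold.
Codon 6 ACT (Thr): third position 4-fold.
Codon 7 GTA (Val): third position 4-fold.
Four-fold degenerate third positions: 6.

6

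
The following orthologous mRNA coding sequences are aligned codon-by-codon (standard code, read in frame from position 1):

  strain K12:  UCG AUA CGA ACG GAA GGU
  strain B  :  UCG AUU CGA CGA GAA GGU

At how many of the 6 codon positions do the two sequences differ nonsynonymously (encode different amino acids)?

Codon 1: UCG Ser / UCG Ser — identical.
Codon 2: AUA Ile / AUU Ile — synonymous.
Codon 3: CGA Arg / CGA Arg — identical.
Codon 4: ACG Thr / CGA Arg — nonsynonymous.
Codon 5: GAA Glu / GAA Glu — identical.
Codon 6: GGU Gly / GGU Gly — identical.
Nonsynonymous differences: 1.

1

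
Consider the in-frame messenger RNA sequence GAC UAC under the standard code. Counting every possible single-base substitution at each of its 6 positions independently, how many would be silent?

Codon 1 (GAC, Asp): 1 synonymous substitution.
Codon 2 (UAC, Tyr): 1 synonymous substitution.
Total: 1 + 1 = 2.

2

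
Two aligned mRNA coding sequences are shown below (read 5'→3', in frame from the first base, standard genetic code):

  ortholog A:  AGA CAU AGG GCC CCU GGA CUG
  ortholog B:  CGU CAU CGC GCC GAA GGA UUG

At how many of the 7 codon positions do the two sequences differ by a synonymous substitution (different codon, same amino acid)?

3

Codon 1: AGA Arg / CGU Arg — synonymous.
Codon 2: CAU His / CAU His — identical.
Codon 3: AGG Arg / CGC Arg — synonymous.
Codon 4: GCC Ala / GCC Ala — identical.
Codon 5: CCU Pro / GAA Glu — nonsynonymous.
Codon 6: GGA Gly / GGA Gly — identical.
Codon 7: CUG Leu / UUG Leu — synonymous.
Synonymous differences: 3.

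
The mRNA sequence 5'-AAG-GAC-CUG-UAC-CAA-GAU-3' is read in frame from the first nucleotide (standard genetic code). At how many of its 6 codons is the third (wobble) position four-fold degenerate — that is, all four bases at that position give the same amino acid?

Codon 1 AAG (Lys): third position 2-fold.
Codon 2 GAC (Asp): third position 2-fold.
Codon 3 CUG (Leu): third position 4-fold.
Codon 4 UAC (Tyr): third position 2-fold.
Codon 5 CAA (Gln): third position 2-fold.
Codon 6 GAU (Asp): third position 2-fold.
Four-fold degenerate third positions: 1.

1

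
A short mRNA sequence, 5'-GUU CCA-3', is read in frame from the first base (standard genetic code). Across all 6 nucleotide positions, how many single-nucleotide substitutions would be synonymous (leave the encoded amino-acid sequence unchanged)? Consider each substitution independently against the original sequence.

Codon 1 (GUU, Val): 3 synonymous substitutions.
Codon 2 (CCA, Pro): 3 synonymous substitutions.
Total: 3 + 3 = 6.

6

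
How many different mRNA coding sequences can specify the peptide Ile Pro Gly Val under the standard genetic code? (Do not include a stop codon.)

Ile: 3 codons.
Pro: 4 codons.
Gly: 4 codons.
Val: 4 codons.
3 × 4 × 4 × 4 = 192.

192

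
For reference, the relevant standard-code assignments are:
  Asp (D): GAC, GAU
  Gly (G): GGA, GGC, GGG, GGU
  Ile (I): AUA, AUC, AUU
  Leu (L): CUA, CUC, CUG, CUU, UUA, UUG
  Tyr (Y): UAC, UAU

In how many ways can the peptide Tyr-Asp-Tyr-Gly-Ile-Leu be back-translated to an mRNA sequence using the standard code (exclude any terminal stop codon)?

Tyr: 2 codons.
Asp: 2 codons.
Tyr: 2 codons.
Gly: 4 codons.
Ile: 3 codons.
Leu: 6 codons.
2 × 2 × 2 × 4 × 3 × 6 = 576.

576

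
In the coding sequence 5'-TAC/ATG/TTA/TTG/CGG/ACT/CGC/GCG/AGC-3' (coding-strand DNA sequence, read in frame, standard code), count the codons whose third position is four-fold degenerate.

Codon 1 TAC (Tyr): third position 2-fold.
Codon 2 ATG (Met): third position 1-fold.
Codon 3 TTA (Leu): third position 2-fold.
Codon 4 TTG (Leu): third position 2-fold.
Codon 5 CGG (Arg): third position 4-fold.
Codon 6 ACT (Thr): third position 4-fold.
Codon 7 CGC (Arg): third position 4-fold.
Codon 8 GCG (Ala): third position 4-fold.
Codon 9 AGC (Ser): third position 2-fold.
Four-fold degenerate third positions: 4.

4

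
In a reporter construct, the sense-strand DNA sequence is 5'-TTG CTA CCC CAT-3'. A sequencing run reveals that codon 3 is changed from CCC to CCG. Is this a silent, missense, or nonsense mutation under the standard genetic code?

silent

Position 9 falls in codon 3: CCC → Pro.
After the substitution the codon is CCG → Pro.
Both encode Pro, so the change is synonymous.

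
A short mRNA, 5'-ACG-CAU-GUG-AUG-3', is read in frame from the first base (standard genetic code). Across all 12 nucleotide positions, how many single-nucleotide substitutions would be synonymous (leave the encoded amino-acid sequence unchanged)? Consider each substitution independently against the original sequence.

Codon 1 (ACG, Thr): 3 synonymous substitutions.
Codon 2 (CAU, His): 1 synonymous substitution.
Codon 3 (GUG, Val): 3 synonymous substitutions.
Codon 4 (AUG, Met): 0 synonymous substitutions.
Total: 3 + 1 + 3 + 0 = 7.

7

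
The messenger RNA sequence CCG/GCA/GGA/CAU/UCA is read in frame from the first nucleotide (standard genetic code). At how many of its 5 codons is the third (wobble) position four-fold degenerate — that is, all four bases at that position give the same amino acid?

Codon 1 CCG (Pro): third position 4-fold.
Codon 2 GCA (Ala): third position 4-fold.
Codon 3 GGA (Gly): third position 4-fold.
Codon 4 CAU (His): third position 2-fold.
Codon 5 UCA (Ser): third position 4-fold.
Four-fold degenerate third positions: 4.

4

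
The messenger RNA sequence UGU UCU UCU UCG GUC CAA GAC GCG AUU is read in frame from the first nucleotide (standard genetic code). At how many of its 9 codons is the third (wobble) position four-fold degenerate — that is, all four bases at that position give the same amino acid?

Codon 1 UGU (Cys): third position 2-fold.
Codon 2 UCU (Ser): third position 4-fold.
Codon 3 UCU (Ser): third position 4-fold.
Codon 4 UCG (Ser): third position 4-fold.
Codon 5 GUC (Val): third position 4-fold.
Codon 6 CAA (Gln): third position 2-fold.
Codon 7 GAC (Asp): third position 2-fold.
Codon 8 GCG (Ala): third position 4-fold.
Codon 9 AUU (Ile): third position 3-fold.
Four-fold degenerate third positions: 5.

5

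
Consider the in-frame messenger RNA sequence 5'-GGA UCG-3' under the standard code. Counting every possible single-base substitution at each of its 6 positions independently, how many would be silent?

Codon 1 (GGA, Gly): 3 synonymous substitutions.
Codon 2 (UCG, Ser): 3 synonymous substitutions.
Total: 3 + 3 = 6.

6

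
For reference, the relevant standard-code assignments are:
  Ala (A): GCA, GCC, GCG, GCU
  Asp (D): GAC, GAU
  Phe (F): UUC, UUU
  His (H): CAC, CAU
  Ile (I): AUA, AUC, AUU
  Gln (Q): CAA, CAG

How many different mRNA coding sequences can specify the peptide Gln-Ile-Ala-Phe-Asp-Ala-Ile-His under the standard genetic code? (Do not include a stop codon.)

Gln: 2 codons.
Ile: 3 codons.
Ala: 4 codons.
Phe: 2 codons.
Asp: 2 codons.
Ala: 4 codons.
Ile: 3 codons.
His: 2 codons.
2 × 3 × 4 × 2 × 2 × 4 × 3 × 2 = 2304.

2304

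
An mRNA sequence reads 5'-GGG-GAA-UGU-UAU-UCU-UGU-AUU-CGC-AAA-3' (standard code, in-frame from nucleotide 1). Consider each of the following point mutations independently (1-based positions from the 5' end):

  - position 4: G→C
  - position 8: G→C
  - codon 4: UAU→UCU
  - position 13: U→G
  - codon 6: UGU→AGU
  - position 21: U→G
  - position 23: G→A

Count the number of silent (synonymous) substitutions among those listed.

0

Codon 2: GAA (Glu) → CAA (Gln) — missense.
Codon 3: UGU (Cys) → UCU (Ser) — missense.
Codon 4: UAU (Tyr) → UCU (Ser) — missense.
Codon 5: UCU (Ser) → GCU (Ala) — missense.
Codon 6: UGU (Cys) → AGU (Ser) — missense.
Codon 7: AUU (Ile) → AUG (Met) — missense.
Codon 8: CGC (Arg) → CAC (His) — missense.
Synonymous: 0 of 7.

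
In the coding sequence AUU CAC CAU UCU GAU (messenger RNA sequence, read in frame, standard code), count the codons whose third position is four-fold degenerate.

1

Codon 1 AUU (Ile): third position 3-fold.
Codon 2 CAC (His): third position 2-fold.
Codon 3 CAU (His): third position 2-fold.
Codon 4 UCU (Ser): third position 4-fold.
Codon 5 GAU (Asp): third position 2-fold.
Four-fold degenerate third positions: 1.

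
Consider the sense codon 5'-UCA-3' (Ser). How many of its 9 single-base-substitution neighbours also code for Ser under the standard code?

3

Position 1: none → 0 synonymous.
Position 2: none → 0 synonymous.
Position 3: UCU, UCC, UCG → 3 synonymous.
Total: 0 + 0 + 3 = 3.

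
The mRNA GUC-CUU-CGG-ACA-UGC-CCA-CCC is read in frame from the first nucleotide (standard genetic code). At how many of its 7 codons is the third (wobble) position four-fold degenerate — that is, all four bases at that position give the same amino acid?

6

Codon 1 GUC (Val): third position 4-fold.
Codon 2 CUU (Leu): third position 4-fold.
Codon 3 CGG (Arg): third position 4-fold.
Codon 4 ACA (Thr): third position 4-fold.
Codon 5 UGC (Cys): third position 2-fold.
Codon 6 CCA (Pro): third position 4-fold.
Codon 7 CCC (Pro): third position 4-fold.
Four-fold degenerate third positions: 6.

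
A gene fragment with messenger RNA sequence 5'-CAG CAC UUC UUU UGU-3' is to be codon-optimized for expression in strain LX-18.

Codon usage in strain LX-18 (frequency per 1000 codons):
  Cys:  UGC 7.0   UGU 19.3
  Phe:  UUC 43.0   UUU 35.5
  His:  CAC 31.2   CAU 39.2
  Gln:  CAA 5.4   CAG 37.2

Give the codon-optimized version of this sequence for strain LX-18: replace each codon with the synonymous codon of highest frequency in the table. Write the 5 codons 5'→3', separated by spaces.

CAG CAU UUC UUC UGU

Codon 1 (Gln): best is CAG at 37.2.
Codon 2 (His): best is CAU at 39.2.
Codon 3 (Phe): best is UUC at 43.0.
Codon 4 (Phe): best is UUC at 43.0.
Codon 5 (Cys): best is UGU at 19.3.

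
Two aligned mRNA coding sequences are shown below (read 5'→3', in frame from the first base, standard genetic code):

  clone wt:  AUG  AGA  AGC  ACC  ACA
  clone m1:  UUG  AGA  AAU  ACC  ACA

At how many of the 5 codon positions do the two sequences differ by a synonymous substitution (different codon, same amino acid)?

Codon 1: AUG Met / UUG Leu — nonsynonymous.
Codon 2: AGA Arg / AGA Arg — identical.
Codon 3: AGC Ser / AAU Asn — nonsynonymous.
Codon 4: ACC Thr / ACC Thr — identical.
Codon 5: ACA Thr / ACA Thr — identical.
Synonymous differences: 0.

0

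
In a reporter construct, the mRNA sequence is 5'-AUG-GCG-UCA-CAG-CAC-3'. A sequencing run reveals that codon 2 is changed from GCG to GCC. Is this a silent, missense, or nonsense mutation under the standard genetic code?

Position 6 falls in codon 2: GCG → Ala.
After the substitution the codon is GCC → Ala.
Both encode Ala, so the change is synonymous.

silent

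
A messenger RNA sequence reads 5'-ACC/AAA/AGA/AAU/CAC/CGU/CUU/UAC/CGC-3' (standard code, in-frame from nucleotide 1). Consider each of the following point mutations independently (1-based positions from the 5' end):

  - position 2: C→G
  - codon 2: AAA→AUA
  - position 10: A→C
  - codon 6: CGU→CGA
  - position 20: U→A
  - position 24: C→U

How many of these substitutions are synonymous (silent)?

2

Codon 1: ACC (Thr) → AGC (Ser) — missense.
Codon 2: AAA (Lys) → AUA (Ile) — missense.
Codon 4: AAU (Asn) → CAU (His) — missense.
Codon 6: CGU (Arg) → CGA (Arg) — synonymous.
Codon 7: CUU (Leu) → CAU (His) — missense.
Codon 8: UAC (Tyr) → UAU (Tyr) — synonymous.
Synonymous: 2 of 6.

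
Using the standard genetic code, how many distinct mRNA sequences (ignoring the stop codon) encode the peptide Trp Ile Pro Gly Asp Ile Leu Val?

Trp: 1 codon.
Ile: 3 codons.
Pro: 4 codons.
Gly: 4 codons.
Asp: 2 codons.
Ile: 3 codons.
Leu: 6 codons.
Val: 4 codons.
1 × 3 × 4 × 4 × 2 × 3 × 6 × 4 = 6912.

6912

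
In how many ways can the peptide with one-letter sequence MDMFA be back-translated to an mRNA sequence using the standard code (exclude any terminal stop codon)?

Met: 1 codon.
Asp: 2 codons.
Met: 1 codon.
Phe: 2 codons.
Ala: 4 codons.
1 × 2 × 1 × 2 × 4 = 16.

16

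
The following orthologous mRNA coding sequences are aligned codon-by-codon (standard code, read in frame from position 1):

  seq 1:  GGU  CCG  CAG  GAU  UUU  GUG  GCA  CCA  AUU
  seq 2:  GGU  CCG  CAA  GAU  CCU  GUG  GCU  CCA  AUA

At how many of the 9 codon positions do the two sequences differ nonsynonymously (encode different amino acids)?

Codon 1: GGU Gly / GGU Gly — identical.
Codon 2: CCG Pro / CCG Pro — identical.
Codon 3: CAG Gln / CAA Gln — synonymous.
Codon 4: GAU Asp / GAU Asp — identical.
Codon 5: UUU Phe / CCU Pro — nonsynonymous.
Codon 6: GUG Val / GUG Val — identical.
Codon 7: GCA Ala / GCU Ala — synonymous.
Codon 8: CCA Pro / CCA Pro — identical.
Codon 9: AUU Ile / AUA Ile — synonymous.
Nonsynonymous differences: 1.

1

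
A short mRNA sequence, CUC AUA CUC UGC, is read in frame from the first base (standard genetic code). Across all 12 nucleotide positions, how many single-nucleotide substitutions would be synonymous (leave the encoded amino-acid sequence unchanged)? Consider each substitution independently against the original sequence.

9

Codon 1 (CUC, Leu): 3 synonymous substitutions.
Codon 2 (AUA, Ile): 2 synonymous substitutions.
Codon 3 (CUC, Leu): 3 synonymous substitutions.
Codon 4 (UGC, Cys): 1 synonymous substitution.
Total: 3 + 2 + 3 + 1 = 9.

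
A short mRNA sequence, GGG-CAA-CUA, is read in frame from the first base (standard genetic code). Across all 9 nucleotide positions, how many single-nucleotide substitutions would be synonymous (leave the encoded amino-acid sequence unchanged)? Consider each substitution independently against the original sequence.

Codon 1 (GGG, Gly): 3 synonymous substitutions.
Codon 2 (CAA, Gln): 1 synonymous substitution.
Codon 3 (CUA, Leu): 4 synonymous substitutions.
Total: 3 + 1 + 4 = 8.

8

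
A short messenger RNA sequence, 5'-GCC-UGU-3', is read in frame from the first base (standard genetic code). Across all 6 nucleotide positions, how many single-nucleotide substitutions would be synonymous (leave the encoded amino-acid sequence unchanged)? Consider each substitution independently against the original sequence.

4

Codon 1 (GCC, Ala): 3 synonymous substitutions.
Codon 2 (UGU, Cys): 1 synonymous substitution.
Total: 3 + 1 = 4.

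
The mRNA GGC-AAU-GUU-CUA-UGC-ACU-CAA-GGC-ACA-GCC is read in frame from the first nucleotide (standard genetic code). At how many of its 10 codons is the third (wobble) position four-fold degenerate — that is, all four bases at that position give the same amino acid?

Codon 1 GGC (Gly): third position 4-fold.
Codon 2 AAU (Asn): third position 2-fold.
Codon 3 GUU (Val): third position 4-fold.
Codon 4 CUA (Leu): third position 4-fold.
Codon 5 UGC (Cys): third position 2-fold.
Codon 6 ACU (Thr): third position 4-fold.
Codon 7 CAA (Gln): third position 2-fold.
Codon 8 GGC (Gly): third position 4-fold.
Codon 9 ACA (Thr): third position 4-fold.
Codon 10 GCC (Ala): third position 4-fold.
Four-fold degenerate third positions: 7.

7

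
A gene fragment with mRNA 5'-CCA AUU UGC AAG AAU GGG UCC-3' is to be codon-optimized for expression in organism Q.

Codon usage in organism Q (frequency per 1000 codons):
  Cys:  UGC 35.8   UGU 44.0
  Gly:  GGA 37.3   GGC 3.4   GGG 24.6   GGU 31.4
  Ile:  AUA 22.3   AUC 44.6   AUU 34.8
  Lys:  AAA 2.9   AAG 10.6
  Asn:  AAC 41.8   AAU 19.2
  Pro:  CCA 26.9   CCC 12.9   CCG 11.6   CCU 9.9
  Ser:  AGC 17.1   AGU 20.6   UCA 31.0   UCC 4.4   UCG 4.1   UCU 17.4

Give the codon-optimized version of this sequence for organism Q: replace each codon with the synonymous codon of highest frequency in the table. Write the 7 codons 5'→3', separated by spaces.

Codon 1 (Pro): best is CCA at 26.9.
Codon 2 (Ile): best is AUC at 44.6.
Codon 3 (Cys): best is UGU at 44.0.
Codon 4 (Lys): best is AAG at 10.6.
Codon 5 (Asn): best is AAC at 41.8.
Codon 6 (Gly): best is GGA at 37.3.
Codon 7 (Ser): best is UCA at 31.0.

CCA AUC UGU AAG AAC GGA UCA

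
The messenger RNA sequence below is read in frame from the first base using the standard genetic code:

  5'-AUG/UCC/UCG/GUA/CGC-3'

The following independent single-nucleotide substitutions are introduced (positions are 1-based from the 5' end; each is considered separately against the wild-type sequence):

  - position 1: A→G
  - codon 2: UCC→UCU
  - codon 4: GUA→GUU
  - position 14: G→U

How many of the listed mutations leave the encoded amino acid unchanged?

Codon 1: AUG (Met) → GUG (Val) — missense.
Codon 2: UCC (Ser) → UCU (Ser) — synonymous.
Codon 4: GUA (Val) → GUU (Val) — synonymous.
Codon 5: CGC (Arg) → CUC (Leu) — missense.
Synonymous: 2 of 4.

2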